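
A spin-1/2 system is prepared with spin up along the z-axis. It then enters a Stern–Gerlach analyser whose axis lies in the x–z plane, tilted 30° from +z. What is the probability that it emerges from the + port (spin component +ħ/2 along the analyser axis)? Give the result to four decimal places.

For spin-½, the probability of finding spin-up along an axis at angle θ to the initial spin direction is cos²(θ/2); spin-down is sin²(θ/2).
θ = 30°, so P = cos²(15°) ≈ 0.9330.

0.9330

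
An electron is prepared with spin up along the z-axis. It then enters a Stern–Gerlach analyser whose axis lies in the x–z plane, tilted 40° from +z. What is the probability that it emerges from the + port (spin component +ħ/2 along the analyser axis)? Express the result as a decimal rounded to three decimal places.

0.883

For spin-½, the probability of finding spin-up along an axis at angle θ to the initial spin direction is cos²(θ/2); spin-down is sin²(θ/2).
θ = 40°, so P = cos²(20°) ≈ 0.883.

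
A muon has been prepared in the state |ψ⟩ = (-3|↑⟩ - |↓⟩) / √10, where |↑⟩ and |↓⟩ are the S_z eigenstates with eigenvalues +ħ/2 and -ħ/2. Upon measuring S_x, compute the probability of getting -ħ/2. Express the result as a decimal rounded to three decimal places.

0.200

|-x⟩ = (|↑⟩ - |↓⟩)/√2, so ⟨-x|ψ⟩ = (-2) / (√2·√10).
P = |-2|² / 20 = 4/20.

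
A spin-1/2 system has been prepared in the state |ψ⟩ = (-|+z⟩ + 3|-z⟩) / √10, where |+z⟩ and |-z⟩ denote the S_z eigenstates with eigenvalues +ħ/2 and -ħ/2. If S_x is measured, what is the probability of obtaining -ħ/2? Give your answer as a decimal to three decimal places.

0.800

|-x⟩ = (|+z⟩ - |-z⟩)/√2, so ⟨-x|ψ⟩ = (-4) / (√2·√10).
P = |-4|² / 20 = 16/20.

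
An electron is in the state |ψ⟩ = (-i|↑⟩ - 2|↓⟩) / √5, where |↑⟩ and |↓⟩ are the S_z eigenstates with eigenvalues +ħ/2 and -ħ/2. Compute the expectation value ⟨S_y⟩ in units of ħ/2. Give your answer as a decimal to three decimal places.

⟨σ_y⟩ = 2 Im(a* b)/(|a|²+|b|²) with a = -i, b = -2.
a* b = -2i, so ⟨σ_y⟩ = -4/5.
⟨S_y⟩ = (ħ/2)·⟨σ_y⟩.

-0.800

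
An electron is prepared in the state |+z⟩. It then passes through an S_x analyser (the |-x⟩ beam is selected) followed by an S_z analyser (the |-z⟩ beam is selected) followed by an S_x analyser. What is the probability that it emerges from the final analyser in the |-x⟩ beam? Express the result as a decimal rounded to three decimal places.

First analyser (S_x): from |+z⟩, P(|-x⟩) = 1/2.
After stage 1 the state is |-x⟩; P(|-z⟩) = |⟨-z|-x⟩|² = 1/2.
After stage 2 the state is |-z⟩; P(|-x⟩) = |⟨-x|-z⟩|² = 1/2.
Joint probability = 1/2 × 1/2 × 1/2 = 0.125.

0.125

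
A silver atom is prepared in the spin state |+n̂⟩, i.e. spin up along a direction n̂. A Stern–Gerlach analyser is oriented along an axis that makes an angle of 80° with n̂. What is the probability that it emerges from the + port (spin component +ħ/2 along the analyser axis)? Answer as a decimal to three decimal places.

For spin-½, the probability of finding spin-up along an axis at angle θ to the initial spin direction is cos²(θ/2); spin-down is sin²(θ/2).
θ = 80°, so P = cos²(40°) ≈ 0.587.

0.587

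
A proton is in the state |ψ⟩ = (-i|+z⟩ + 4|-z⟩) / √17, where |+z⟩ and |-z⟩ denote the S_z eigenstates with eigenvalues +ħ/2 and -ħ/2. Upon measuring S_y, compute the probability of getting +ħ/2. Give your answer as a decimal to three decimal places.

0.735

|+y⟩ = (|+z⟩ + i|-z⟩)/√2, so ⟨+y|ψ⟩ = (-5i) / (√2·√17).
P = |-5i|² / 34 = 25/34.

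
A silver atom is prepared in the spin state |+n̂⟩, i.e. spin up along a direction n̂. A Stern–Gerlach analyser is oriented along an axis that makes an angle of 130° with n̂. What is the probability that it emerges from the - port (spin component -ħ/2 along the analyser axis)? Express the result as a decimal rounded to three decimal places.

0.821

For spin-½, the probability of finding spin-up along an axis at angle θ to the initial spin direction is cos²(θ/2); spin-down is sin²(θ/2).
θ = 130°, so P = sin²(65°) ≈ 0.821.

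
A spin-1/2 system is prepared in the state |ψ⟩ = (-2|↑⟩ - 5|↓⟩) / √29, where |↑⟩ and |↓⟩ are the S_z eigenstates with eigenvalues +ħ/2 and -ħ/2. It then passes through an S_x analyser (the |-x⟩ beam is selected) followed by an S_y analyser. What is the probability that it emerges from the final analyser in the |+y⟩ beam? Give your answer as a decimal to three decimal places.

First analyser (S_x): P(|-x⟩) = |⟨-x|ψ⟩|² = 9/58.
After stage 1 the state is |-x⟩; P(|+y⟩) = |⟨+y|-x⟩|² = 1/2.
Joint probability = 9/58 × 1/2 = 0.078.

0.078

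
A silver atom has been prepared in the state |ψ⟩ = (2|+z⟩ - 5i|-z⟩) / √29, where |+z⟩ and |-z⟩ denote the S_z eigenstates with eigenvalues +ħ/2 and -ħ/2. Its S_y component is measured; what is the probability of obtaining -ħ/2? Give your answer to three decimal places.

0.845

|-y⟩ = (|+z⟩ - i|-z⟩)/√2, so ⟨-y|ψ⟩ = (7) / (√2·√29).
P = |7|² / 58 = 49/58.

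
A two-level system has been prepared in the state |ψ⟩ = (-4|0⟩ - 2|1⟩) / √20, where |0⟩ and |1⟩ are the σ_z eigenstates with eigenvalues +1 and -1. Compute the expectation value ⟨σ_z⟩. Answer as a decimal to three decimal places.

⟨σ_z⟩ = |a|² - |b|² divided by |a|²+|b|², with a, b the |0⟩, |1⟩ amplitudes.
= (16 - 4)/20 = 12/20.

0.600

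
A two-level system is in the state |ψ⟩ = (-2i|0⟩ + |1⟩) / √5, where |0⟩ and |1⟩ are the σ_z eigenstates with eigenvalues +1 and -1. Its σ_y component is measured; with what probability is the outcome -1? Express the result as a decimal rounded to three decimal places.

|-y⟩ = (|0⟩ - i|1⟩)/√2, so ⟨-y|ψ⟩ = (-i) / (√2·√5).
P = |-i|² / 10 = 1/10.

0.100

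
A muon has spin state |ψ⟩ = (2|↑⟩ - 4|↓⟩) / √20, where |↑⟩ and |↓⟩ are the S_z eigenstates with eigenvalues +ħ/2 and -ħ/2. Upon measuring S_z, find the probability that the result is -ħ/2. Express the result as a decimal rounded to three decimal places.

0.800

The -ħ/2 outcome corresponds to |↓⟩. Its amplitude in |ψ⟩ is -4/√20.
P = |-4|² / 20 = 16/20.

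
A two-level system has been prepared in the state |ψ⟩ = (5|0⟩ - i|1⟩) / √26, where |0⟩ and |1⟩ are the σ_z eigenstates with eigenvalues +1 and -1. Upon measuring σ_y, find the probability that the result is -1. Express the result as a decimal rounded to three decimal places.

|-y⟩ = (|0⟩ - i|1⟩)/√2, so ⟨-y|ψ⟩ = (6) / (√2·√26).
P = |6|² / 52 = 36/52.

0.692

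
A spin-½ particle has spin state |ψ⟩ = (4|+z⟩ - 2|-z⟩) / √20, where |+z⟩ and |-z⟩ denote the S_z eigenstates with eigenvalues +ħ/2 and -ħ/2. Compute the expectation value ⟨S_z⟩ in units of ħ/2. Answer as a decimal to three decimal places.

⟨σ_z⟩ = |a|² - |b|² divided by |a|²+|b|², with a, b the |+z⟩, |-z⟩ amplitudes.
= (16 - 4)/20 = 12/20.
⟨S_z⟩ = (ħ/2)·⟨σ_z⟩.

0.600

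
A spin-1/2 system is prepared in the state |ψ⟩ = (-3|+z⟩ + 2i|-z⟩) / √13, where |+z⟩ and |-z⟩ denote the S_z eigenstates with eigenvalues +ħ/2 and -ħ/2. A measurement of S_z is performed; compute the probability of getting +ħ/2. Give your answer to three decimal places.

The +ħ/2 outcome corresponds to |+z⟩. Its amplitude in |ψ⟩ is -3/√13.
P = |-3|² / 13 = 9/13.

0.692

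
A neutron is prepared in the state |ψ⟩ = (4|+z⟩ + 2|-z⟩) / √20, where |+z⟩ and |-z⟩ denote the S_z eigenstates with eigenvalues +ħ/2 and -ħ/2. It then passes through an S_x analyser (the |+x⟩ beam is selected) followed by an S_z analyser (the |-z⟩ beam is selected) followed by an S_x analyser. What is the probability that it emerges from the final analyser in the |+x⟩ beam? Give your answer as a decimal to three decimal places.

0.225

First analyser (S_x): P(|+x⟩) = |⟨+x|ψ⟩|² = 36/40.
After stage 1 the state is |+x⟩; P(|-z⟩) = |⟨-z|+x⟩|² = 1/2.
After stage 2 the state is |-z⟩; P(|+x⟩) = |⟨+x|-z⟩|² = 1/2.
Joint probability = 36/40 × 1/2 × 1/2 = 0.225.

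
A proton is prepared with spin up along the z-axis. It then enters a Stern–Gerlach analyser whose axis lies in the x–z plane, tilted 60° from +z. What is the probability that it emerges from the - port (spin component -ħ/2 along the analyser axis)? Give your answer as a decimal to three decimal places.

0.250

For spin-½, the probability of finding spin-up along an axis at angle θ to the initial spin direction is cos²(θ/2); spin-down is sin²(θ/2).
θ = 60°, so P = sin²(30°) ≈ 0.250.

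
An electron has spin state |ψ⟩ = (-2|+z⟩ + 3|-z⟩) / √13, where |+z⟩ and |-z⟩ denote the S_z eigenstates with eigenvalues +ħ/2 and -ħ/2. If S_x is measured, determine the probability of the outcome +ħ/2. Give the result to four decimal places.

0.0385

|+x⟩ = (|+z⟩ + |-z⟩)/√2, so ⟨+x|ψ⟩ = (1) / (√2·√13).
P = |1|² / 26 = 1/26.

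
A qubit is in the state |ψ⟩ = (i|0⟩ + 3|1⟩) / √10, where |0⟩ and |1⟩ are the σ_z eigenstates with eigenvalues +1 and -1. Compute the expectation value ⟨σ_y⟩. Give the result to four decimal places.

⟨σ_y⟩ = 2 Im(a* b)/(|a|²+|b|²) with a = i, b = 3.
a* b = -3i, so ⟨σ_y⟩ = -6/10.

-0.6000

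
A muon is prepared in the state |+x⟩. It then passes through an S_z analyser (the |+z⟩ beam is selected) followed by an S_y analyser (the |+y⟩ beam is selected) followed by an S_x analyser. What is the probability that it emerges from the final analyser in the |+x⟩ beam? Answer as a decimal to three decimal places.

0.125

First analyser (S_z): from |+x⟩, P(|+z⟩) = 1/2.
After stage 1 the state is |+z⟩; P(|+y⟩) = |⟨+y|+z⟩|² = 1/2.
After stage 2 the state is |+y⟩; P(|+x⟩) = |⟨+x|+y⟩|² = 1/2.
Joint probability = 1/2 × 1/2 × 1/2 = 0.125.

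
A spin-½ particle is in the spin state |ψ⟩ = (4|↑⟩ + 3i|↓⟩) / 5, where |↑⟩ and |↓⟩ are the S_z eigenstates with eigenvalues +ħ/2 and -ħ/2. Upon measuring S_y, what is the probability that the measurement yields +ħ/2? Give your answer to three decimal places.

0.980

|+y⟩ = (|↑⟩ + i|↓⟩)/√2, so ⟨+y|ψ⟩ = (7) / (√2·5).
P = |7|² / 50 = 49/50.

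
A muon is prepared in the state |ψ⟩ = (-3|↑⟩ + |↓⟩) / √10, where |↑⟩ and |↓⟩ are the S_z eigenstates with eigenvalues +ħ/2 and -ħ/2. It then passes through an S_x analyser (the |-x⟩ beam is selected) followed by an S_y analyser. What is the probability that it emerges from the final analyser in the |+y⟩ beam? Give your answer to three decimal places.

First analyser (S_x): P(|-x⟩) = |⟨-x|ψ⟩|² = 16/20.
After stage 1 the state is |-x⟩; P(|+y⟩) = |⟨+y|-x⟩|² = 1/2.
Joint probability = 16/20 × 1/2 = 0.400.

0.400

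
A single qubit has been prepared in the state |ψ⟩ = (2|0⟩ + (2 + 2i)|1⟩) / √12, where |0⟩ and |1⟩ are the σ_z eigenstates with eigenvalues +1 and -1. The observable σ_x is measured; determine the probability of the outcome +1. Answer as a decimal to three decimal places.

0.833

|+x⟩ = (|0⟩ + |1⟩)/√2, so ⟨+x|ψ⟩ = (4 + 2i) / (√2·√12).
P = |4 + 2i|² / 24 = 20/24.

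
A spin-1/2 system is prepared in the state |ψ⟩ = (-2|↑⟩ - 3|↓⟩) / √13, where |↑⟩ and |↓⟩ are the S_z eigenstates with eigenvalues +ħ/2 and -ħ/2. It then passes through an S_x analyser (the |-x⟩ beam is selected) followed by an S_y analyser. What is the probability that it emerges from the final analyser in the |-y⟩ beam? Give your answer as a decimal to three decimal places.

0.019

First analyser (S_x): P(|-x⟩) = |⟨-x|ψ⟩|² = 1/26.
After stage 1 the state is |-x⟩; P(|-y⟩) = |⟨-y|-x⟩|² = 1/2.
Joint probability = 1/26 × 1/2 = 0.019.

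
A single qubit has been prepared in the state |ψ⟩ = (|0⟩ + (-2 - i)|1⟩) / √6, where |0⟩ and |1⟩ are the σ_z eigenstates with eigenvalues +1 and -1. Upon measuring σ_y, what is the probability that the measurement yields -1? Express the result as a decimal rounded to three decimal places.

|-y⟩ = (|0⟩ - i|1⟩)/√2, so ⟨-y|ψ⟩ = (2 - 2i) / (√2·√6).
P = |2 - 2i|² / 12 = 8/12.

0.667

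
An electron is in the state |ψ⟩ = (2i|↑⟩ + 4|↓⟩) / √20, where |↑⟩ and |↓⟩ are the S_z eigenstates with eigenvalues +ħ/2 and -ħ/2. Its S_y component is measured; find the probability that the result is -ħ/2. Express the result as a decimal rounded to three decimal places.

0.900

|-y⟩ = (|↑⟩ - i|↓⟩)/√2, so ⟨-y|ψ⟩ = (6i) / (√2·√20).
P = |6i|² / 40 = 36/40.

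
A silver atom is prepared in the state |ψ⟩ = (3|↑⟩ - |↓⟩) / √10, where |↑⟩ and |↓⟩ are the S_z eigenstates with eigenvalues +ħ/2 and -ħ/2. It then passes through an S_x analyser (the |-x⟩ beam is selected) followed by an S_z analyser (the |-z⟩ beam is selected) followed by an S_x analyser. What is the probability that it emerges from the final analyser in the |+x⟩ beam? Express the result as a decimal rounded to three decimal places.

First analyser (S_x): P(|-x⟩) = |⟨-x|ψ⟩|² = 16/20.
After stage 1 the state is |-x⟩; P(|-z⟩) = |⟨-z|-x⟩|² = 1/2.
After stage 2 the state is |-z⟩; P(|+x⟩) = |⟨+x|-z⟩|² = 1/2.
Joint probability = 16/20 × 1/2 × 1/2 = 0.200.

0.200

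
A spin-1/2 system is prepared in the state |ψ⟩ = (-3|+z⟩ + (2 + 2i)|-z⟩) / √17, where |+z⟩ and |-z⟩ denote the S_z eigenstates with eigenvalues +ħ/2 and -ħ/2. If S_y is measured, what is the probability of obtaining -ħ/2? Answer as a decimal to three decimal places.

|-y⟩ = (|+z⟩ - i|-z⟩)/√2, so ⟨-y|ψ⟩ = (-5 + 2i) / (√2·√17).
P = |-5 + 2i|² / 34 = 29/34.

0.853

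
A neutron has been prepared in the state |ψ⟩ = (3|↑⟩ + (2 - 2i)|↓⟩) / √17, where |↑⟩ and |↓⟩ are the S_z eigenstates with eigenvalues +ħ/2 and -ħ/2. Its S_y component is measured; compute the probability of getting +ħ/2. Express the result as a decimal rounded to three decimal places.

|+y⟩ = (|↑⟩ + i|↓⟩)/√2, so ⟨+y|ψ⟩ = (1 - 2i) / (√2·√17).
P = |1 - 2i|² / 34 = 5/34.

0.147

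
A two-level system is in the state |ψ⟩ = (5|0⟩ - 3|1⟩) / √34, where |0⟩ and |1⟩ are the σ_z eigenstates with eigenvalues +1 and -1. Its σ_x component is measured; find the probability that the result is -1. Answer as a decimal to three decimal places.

0.941

|-x⟩ = (|0⟩ - |1⟩)/√2, so ⟨-x|ψ⟩ = (8) / (√2·√34).
P = |8|² / 68 = 64/68.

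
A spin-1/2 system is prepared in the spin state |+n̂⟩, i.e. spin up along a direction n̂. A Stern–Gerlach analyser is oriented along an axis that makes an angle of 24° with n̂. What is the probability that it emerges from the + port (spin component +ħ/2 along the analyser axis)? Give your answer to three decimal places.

0.957

For spin-½, the probability of finding spin-up along an axis at angle θ to the initial spin direction is cos²(θ/2); spin-down is sin²(θ/2).
θ = 24°, so P = cos²(12°) ≈ 0.957.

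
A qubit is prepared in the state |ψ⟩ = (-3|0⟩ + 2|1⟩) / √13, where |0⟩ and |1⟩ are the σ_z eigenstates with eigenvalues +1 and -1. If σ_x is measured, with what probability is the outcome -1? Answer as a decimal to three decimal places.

0.962

|-x⟩ = (|0⟩ - |1⟩)/√2, so ⟨-x|ψ⟩ = (-5) / (√2·√13).
P = |-5|² / 26 = 25/26.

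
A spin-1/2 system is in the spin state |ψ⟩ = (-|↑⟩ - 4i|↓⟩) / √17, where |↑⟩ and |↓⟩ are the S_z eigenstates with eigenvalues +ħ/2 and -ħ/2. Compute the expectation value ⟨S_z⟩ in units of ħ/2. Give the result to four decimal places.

⟨σ_z⟩ = |a|² - |b|² divided by |a|²+|b|², with a, b the |↑⟩, |↓⟩ amplitudes.
= (1 - 16)/17 = -15/17.
⟨S_z⟩ = (ħ/2)·⟨σ_z⟩.

-0.8824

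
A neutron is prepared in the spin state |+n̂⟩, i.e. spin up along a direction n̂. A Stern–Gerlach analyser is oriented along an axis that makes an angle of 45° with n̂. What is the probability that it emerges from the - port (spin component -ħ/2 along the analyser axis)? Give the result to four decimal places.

0.1464

For spin-½, the probability of finding spin-up along an axis at angle θ to the initial spin direction is cos²(θ/2); spin-down is sin²(θ/2).
θ = 45°, so P = sin²(22.5°) ≈ 0.1464.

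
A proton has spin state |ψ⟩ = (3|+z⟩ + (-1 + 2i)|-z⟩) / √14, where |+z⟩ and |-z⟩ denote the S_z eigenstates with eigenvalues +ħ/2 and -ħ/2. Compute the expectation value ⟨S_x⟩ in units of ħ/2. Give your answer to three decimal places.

-0.429

⟨σ_x⟩ = 2 Re(a* b)/(|a|²+|b|²) with a = 3, b = (-1 + 2i).
a* b = (-3 + 6i), so ⟨σ_x⟩ = -6/14.
⟨S_x⟩ = (ħ/2)·⟨σ_x⟩.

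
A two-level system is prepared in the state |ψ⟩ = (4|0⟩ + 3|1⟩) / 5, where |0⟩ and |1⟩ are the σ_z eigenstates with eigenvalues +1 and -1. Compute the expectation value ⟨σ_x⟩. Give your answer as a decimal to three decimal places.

⟨σ_x⟩ = 2 Re(a* b)/(|a|²+|b|²) with a = 4, b = 3.
a* b = 12, so ⟨σ_x⟩ = 24/25.

0.960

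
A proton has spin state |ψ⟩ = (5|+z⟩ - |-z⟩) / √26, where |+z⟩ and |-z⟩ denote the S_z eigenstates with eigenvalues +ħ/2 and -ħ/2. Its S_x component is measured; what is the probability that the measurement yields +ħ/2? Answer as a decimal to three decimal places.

|+x⟩ = (|+z⟩ + |-z⟩)/√2, so ⟨+x|ψ⟩ = (4) / (√2·√26).
P = |4|² / 52 = 16/52.

0.308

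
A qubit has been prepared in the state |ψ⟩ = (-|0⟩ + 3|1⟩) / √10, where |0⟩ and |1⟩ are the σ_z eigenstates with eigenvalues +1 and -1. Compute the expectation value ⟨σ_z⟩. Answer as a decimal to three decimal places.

⟨σ_z⟩ = |a|² - |b|² divided by |a|²+|b|², with a, b the |0⟩, |1⟩ amplitudes.
= (1 - 9)/10 = -8/10.

-0.800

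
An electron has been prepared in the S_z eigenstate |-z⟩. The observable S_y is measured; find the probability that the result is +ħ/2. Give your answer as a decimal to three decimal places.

In the S_z basis, |-z⟩ = |↓⟩ and |+y⟩ = (|↑⟩ + i|↓⟩)/√2.
|⟨+y|-z⟩|² = 1/2.

0.500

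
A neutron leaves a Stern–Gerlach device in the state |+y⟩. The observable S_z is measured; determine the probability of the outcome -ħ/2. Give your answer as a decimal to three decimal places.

In the S_z basis, |+y⟩ = (|+z⟩ + i|-z⟩)/√2 and |-z⟩ = |-z⟩.
|⟨-z|+y⟩|² = 1/2.

0.500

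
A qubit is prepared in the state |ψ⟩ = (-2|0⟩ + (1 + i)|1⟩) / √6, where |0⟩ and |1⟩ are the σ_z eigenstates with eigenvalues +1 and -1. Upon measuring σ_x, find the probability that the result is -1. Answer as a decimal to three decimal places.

0.833

|-x⟩ = (|0⟩ - |1⟩)/√2, so ⟨-x|ψ⟩ = (-3 - i) / (√2·√6).
P = |-3 - i|² / 12 = 10/12.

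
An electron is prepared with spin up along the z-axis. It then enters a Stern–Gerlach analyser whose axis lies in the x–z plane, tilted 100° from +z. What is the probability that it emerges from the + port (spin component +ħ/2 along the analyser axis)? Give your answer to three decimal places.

0.413

For spin-½, the probability of finding spin-up along an axis at angle θ to the initial spin direction is cos²(θ/2); spin-down is sin²(θ/2).
θ = 100°, so P = cos²(50°) ≈ 0.413.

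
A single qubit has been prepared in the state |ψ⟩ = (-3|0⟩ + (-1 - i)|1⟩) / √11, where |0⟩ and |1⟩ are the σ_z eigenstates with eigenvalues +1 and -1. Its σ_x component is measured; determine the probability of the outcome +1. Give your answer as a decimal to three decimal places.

0.773

|+x⟩ = (|0⟩ + |1⟩)/√2, so ⟨+x|ψ⟩ = (-4 - i) / (√2·√11).
P = |-4 - i|² / 22 = 17/22.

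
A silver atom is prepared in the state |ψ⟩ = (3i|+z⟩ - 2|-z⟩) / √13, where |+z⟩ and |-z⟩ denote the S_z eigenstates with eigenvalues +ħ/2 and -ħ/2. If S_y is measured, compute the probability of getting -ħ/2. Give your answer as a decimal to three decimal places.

0.038

|-y⟩ = (|+z⟩ - i|-z⟩)/√2, so ⟨-y|ψ⟩ = (i) / (√2·√13).
P = |i|² / 26 = 1/26.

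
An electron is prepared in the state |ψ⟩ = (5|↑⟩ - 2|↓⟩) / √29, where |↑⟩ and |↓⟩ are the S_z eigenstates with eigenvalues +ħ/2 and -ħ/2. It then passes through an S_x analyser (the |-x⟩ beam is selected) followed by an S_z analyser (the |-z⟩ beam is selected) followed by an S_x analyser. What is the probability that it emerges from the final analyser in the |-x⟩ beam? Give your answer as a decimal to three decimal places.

0.211

First analyser (S_x): P(|-x⟩) = |⟨-x|ψ⟩|² = 49/58.
After stage 1 the state is |-x⟩; P(|-z⟩) = |⟨-z|-x⟩|² = 1/2.
After stage 2 the state is |-z⟩; P(|-x⟩) = |⟨-x|-z⟩|² = 1/2.
Joint probability = 49/58 × 1/2 × 1/2 = 0.211.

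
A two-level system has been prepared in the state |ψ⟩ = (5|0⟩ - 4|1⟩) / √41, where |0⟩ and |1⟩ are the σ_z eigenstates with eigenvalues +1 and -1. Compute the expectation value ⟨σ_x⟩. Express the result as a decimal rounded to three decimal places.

-0.976

⟨σ_x⟩ = 2 Re(a* b)/(|a|²+|b|²) with a = 5, b = -4.
a* b = -20, so ⟨σ_x⟩ = -40/41.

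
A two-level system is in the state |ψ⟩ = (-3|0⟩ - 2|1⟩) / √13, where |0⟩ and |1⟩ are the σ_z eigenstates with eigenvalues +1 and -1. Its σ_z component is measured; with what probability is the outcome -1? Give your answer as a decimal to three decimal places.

The -1 outcome corresponds to |1⟩. Its amplitude in |ψ⟩ is -2/√13.
P = |-2|² / 13 = 4/13.

0.308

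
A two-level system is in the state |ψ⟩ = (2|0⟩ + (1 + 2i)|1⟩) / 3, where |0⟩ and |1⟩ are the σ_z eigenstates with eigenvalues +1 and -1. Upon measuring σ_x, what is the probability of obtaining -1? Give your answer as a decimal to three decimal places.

|-x⟩ = (|0⟩ - |1⟩)/√2, so ⟨-x|ψ⟩ = (1 - 2i) / (√2·3).
P = |1 - 2i|² / 18 = 5/18.

0.278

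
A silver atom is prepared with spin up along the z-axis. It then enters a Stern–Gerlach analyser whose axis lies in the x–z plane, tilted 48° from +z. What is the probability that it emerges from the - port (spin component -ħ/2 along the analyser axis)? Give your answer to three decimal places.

0.165

For spin-½, the probability of finding spin-up along an axis at angle θ to the initial spin direction is cos²(θ/2); spin-down is sin²(θ/2).
θ = 48°, so P = sin²(24°) ≈ 0.165.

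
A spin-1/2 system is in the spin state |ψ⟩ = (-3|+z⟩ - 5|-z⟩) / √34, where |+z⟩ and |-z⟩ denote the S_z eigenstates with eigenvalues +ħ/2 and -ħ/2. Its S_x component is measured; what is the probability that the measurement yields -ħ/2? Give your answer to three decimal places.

0.059

|-x⟩ = (|+z⟩ - |-z⟩)/√2, so ⟨-x|ψ⟩ = (2) / (√2·√34).
P = |2|² / 68 = 4/68.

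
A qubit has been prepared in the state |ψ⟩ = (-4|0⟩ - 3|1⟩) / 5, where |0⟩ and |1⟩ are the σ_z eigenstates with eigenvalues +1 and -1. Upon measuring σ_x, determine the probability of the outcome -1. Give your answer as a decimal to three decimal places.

0.020

|-x⟩ = (|0⟩ - |1⟩)/√2, so ⟨-x|ψ⟩ = (-1) / (√2·5).
P = |-1|² / 50 = 1/50.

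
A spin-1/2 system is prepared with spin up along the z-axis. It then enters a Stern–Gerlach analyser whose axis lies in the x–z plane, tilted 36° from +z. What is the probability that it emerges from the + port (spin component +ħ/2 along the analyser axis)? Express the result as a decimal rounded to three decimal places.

For spin-½, the probability of finding spin-up along an axis at angle θ to the initial spin direction is cos²(θ/2); spin-down is sin²(θ/2).
θ = 36°, so P = cos²(18°) ≈ 0.905.

0.905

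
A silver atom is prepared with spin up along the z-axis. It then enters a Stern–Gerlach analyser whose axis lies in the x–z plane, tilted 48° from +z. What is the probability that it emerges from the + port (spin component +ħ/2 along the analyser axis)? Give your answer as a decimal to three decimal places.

0.835

For spin-½, the probability of finding spin-up along an axis at angle θ to the initial spin direction is cos²(θ/2); spin-down is sin²(θ/2).
θ = 48°, so P = cos²(24°) ≈ 0.835.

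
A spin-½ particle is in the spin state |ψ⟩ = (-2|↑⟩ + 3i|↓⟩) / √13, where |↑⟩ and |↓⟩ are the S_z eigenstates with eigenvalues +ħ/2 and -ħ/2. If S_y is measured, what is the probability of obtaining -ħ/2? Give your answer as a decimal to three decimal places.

0.962

|-y⟩ = (|↑⟩ - i|↓⟩)/√2, so ⟨-y|ψ⟩ = (-5) / (√2·√13).
P = |-5|² / 26 = 25/26.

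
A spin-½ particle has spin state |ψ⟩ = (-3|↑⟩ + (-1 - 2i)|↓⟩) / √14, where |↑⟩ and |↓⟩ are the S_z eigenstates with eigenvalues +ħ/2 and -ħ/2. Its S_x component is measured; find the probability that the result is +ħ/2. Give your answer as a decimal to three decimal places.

|+x⟩ = (|↑⟩ + |↓⟩)/√2, so ⟨+x|ψ⟩ = (-4 - 2i) / (√2·√14).
P = |-4 - 2i|² / 28 = 20/28.

0.714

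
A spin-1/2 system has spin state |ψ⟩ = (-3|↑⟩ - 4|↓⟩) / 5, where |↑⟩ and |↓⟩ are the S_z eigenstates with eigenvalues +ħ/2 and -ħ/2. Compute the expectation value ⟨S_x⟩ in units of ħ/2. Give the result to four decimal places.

⟨σ_x⟩ = 2 Re(a* b)/(|a|²+|b|²) with a = -3, b = -4.
a* b = 12, so ⟨σ_x⟩ = 24/25.
⟨S_x⟩ = (ħ/2)·⟨σ_x⟩.

0.9600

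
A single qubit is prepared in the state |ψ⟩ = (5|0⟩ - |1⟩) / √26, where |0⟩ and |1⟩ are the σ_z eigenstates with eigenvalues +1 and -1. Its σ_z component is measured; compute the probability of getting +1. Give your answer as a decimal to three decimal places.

0.962

The +1 outcome corresponds to |0⟩. Its amplitude in |ψ⟩ is 5/√26.
P = |5|² / 26 = 25/26.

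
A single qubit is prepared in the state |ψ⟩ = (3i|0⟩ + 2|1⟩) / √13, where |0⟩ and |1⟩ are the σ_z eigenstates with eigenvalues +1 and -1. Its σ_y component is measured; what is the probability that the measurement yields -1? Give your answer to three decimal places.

|-y⟩ = (|0⟩ - i|1⟩)/√2, so ⟨-y|ψ⟩ = (5i) / (√2·√13).
P = |5i|² / 26 = 25/26.

0.962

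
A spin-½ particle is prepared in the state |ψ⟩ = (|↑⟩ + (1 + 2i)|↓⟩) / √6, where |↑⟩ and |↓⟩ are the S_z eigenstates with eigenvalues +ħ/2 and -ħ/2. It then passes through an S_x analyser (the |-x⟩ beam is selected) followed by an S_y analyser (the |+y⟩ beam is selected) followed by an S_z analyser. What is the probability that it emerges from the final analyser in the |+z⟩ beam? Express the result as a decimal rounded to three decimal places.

First analyser (S_x): P(|-x⟩) = |⟨-x|ψ⟩|² = 4/12.
After stage 1 the state is |-x⟩; P(|+y⟩) = |⟨+y|-x⟩|² = 1/2.
After stage 2 the state is |+y⟩; P(|+z⟩) = |⟨+z|+y⟩|² = 1/2.
Joint probability = 4/12 × 1/2 × 1/2 = 0.083.

0.083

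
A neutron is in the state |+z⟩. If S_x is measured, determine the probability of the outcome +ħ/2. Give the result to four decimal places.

0.5000

In the S_z basis, |+z⟩ = |+z⟩ and |+x⟩ = (|+z⟩ + |-z⟩)/√2.
|⟨+x|+z⟩|² = 1/2.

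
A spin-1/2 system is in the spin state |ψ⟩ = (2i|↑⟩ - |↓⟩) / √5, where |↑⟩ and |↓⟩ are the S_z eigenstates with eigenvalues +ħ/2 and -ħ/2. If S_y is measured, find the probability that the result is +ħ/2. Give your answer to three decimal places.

|+y⟩ = (|↑⟩ + i|↓⟩)/√2, so ⟨+y|ψ⟩ = (3i) / (√2·√5).
P = |3i|² / 10 = 9/10.

0.900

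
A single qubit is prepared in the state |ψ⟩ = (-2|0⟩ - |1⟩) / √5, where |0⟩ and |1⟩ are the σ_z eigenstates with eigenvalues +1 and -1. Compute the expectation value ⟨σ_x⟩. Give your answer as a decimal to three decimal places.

⟨σ_x⟩ = 2 Re(a* b)/(|a|²+|b|²) with a = -2, b = -1.
a* b = 2, so ⟨σ_x⟩ = 4/5.

0.800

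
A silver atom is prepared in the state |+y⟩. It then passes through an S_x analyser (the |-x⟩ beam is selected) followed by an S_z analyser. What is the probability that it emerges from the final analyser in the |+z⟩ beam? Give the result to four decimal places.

0.2500

First analyser (S_x): from |+y⟩, P(|-x⟩) = 1/2.
After stage 1 the state is |-x⟩; P(|+z⟩) = |⟨+z|-x⟩|² = 1/2.
Joint probability = 1/2 × 1/2 = 0.2500.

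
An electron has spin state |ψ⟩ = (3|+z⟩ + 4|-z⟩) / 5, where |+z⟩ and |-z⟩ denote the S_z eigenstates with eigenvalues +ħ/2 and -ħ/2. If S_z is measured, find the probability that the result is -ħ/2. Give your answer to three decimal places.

The -ħ/2 outcome corresponds to |-z⟩. Its amplitude in |ψ⟩ is 4/5.
P = |4|² / 25 = 16/25.

0.640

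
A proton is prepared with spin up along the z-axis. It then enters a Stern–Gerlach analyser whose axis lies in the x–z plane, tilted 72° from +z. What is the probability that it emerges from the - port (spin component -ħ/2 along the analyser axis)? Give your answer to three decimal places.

For spin-½, the probability of finding spin-up along an axis at angle θ to the initial spin direction is cos²(θ/2); spin-down is sin²(θ/2).
θ = 72°, so P = sin²(36°) ≈ 0.345.

0.345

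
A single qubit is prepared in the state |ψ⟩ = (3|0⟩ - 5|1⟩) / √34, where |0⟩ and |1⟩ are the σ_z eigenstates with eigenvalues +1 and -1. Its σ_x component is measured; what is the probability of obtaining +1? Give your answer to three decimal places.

|+x⟩ = (|0⟩ + |1⟩)/√2, so ⟨+x|ψ⟩ = (-2) / (√2·√34).
P = |-2|² / 68 = 4/68.

0.059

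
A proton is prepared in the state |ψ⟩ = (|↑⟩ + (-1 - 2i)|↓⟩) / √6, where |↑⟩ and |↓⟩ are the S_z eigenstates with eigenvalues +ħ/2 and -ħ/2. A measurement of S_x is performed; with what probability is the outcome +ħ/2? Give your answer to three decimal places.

0.333

|+x⟩ = (|↑⟩ + |↓⟩)/√2, so ⟨+x|ψ⟩ = (-2i) / (√2·√6).
P = |-2i|² / 12 = 4/12.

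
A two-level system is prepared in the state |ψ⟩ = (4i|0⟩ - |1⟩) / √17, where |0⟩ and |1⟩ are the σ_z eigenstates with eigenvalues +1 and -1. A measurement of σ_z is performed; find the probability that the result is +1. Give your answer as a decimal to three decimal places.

The +1 outcome corresponds to |0⟩. Its amplitude in |ψ⟩ is 4i/√17.
P = |4i|² / 17 = 16/17.

0.941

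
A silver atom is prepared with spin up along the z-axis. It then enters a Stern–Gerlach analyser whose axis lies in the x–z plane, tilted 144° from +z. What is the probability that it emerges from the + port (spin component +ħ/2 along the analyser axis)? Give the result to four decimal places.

0.0955

For spin-½, the probability of finding spin-up along an axis at angle θ to the initial spin direction is cos²(θ/2); spin-down is sin²(θ/2).
θ = 144°, so P = cos²(72°) ≈ 0.0955.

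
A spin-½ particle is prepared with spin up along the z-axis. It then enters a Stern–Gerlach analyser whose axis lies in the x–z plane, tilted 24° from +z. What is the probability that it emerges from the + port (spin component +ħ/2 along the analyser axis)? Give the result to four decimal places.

0.9568

For spin-½, the probability of finding spin-up along an axis at angle θ to the initial spin direction is cos²(θ/2); spin-down is sin²(θ/2).
θ = 24°, so P = cos²(12°) ≈ 0.9568.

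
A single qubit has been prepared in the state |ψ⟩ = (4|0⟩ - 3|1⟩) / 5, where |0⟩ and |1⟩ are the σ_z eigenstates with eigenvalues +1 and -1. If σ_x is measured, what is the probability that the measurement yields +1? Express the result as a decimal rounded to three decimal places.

|+x⟩ = (|0⟩ + |1⟩)/√2, so ⟨+x|ψ⟩ = (1) / (√2·5).
P = |1|² / 50 = 1/50.

0.020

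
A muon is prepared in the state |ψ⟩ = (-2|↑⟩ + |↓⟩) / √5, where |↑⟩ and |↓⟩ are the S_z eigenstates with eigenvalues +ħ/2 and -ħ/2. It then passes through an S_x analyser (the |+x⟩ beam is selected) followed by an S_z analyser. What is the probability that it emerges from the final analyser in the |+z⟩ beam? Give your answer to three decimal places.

First analyser (S_x): P(|+x⟩) = |⟨+x|ψ⟩|² = 1/10.
After stage 1 the state is |+x⟩; P(|+z⟩) = |⟨+z|+x⟩|² = 1/2.
Joint probability = 1/10 × 1/2 = 0.050.

0.050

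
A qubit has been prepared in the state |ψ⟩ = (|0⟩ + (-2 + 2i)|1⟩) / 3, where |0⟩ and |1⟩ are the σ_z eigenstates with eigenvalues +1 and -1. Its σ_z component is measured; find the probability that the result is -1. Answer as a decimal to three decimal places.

0.889

The -1 outcome corresponds to |1⟩. Its amplitude in |ψ⟩ is (-2 + 2i)/3.
P = |-2 + 2i|² / 9 = 8/9.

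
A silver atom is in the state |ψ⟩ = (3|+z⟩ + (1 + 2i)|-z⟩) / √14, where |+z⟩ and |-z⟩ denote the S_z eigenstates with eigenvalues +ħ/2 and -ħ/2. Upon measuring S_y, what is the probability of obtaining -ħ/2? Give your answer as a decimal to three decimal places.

0.071

|-y⟩ = (|+z⟩ - i|-z⟩)/√2, so ⟨-y|ψ⟩ = (1 + i) / (√2·√14).
P = |1 + i|² / 28 = 2/28.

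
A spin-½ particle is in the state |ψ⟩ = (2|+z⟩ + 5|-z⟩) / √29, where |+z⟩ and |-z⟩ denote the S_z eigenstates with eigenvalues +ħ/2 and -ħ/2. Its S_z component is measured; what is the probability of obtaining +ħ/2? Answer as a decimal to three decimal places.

The +ħ/2 outcome corresponds to |+z⟩. Its amplitude in |ψ⟩ is 2/√29.
P = |2|² / 29 = 4/29.

0.138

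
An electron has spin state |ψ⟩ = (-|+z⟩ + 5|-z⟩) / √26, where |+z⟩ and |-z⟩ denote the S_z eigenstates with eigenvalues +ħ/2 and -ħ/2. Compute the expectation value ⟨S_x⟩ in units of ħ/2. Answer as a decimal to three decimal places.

-0.385

⟨σ_x⟩ = 2 Re(a* b)/(|a|²+|b|²) with a = -1, b = 5.
a* b = -5, so ⟨σ_x⟩ = -10/26.
⟨S_x⟩ = (ħ/2)·⟨σ_x⟩.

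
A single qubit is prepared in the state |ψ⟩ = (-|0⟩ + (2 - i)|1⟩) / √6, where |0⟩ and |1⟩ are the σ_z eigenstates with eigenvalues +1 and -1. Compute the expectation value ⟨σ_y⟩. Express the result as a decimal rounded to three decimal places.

0.333

⟨σ_y⟩ = 2 Im(a* b)/(|a|²+|b|²) with a = -1, b = (2 - i).
a* b = (-2 + i), so ⟨σ_y⟩ = 2/6.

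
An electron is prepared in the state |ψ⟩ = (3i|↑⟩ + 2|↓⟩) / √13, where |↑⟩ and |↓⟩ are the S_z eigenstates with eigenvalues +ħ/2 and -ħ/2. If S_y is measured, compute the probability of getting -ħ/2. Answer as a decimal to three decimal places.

0.962

|-y⟩ = (|↑⟩ - i|↓⟩)/√2, so ⟨-y|ψ⟩ = (5i) / (√2·√13).
P = |5i|² / 26 = 25/26.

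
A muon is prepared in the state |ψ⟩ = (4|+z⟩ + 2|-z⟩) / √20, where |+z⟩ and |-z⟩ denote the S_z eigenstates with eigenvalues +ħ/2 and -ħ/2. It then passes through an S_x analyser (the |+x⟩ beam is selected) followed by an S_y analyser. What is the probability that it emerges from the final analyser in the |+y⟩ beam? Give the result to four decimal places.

First analyser (S_x): P(|+x⟩) = |⟨+x|ψ⟩|² = 36/40.
After stage 1 the state is |+x⟩; P(|+y⟩) = |⟨+y|+x⟩|² = 1/2.
Joint probability = 36/40 × 1/2 = 0.4500.

0.4500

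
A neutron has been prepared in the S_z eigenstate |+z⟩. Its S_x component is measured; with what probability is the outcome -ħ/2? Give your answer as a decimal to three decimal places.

0.500

In the S_z basis, |+z⟩ = |↑⟩ and |-x⟩ = (|↑⟩ - |↓⟩)/√2.
|⟨-x|+z⟩|² = 1/2.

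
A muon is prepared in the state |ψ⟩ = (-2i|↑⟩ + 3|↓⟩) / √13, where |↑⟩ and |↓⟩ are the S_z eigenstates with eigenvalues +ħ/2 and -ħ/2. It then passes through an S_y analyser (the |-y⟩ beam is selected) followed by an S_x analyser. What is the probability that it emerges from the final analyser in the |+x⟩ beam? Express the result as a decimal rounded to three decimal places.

First analyser (S_y): P(|-y⟩) = |⟨-y|ψ⟩|² = 1/26.
After stage 1 the state is |-y⟩; P(|+x⟩) = |⟨+x|-y⟩|² = 1/2.
Joint probability = 1/26 × 1/2 = 0.019.

0.019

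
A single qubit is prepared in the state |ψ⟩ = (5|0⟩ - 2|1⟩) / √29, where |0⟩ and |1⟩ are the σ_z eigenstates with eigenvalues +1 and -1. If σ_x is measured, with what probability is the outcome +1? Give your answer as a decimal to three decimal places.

|+x⟩ = (|0⟩ + |1⟩)/√2, so ⟨+x|ψ⟩ = (3) / (√2·√29).
P = |3|² / 58 = 9/58.

0.155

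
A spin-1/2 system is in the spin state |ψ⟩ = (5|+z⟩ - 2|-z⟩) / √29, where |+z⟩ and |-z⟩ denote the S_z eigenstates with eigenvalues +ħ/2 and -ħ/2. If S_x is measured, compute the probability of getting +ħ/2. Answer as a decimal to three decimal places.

0.155

|+x⟩ = (|+z⟩ + |-z⟩)/√2, so ⟨+x|ψ⟩ = (3) / (√2·√29).
P = |3|² / 58 = 9/58.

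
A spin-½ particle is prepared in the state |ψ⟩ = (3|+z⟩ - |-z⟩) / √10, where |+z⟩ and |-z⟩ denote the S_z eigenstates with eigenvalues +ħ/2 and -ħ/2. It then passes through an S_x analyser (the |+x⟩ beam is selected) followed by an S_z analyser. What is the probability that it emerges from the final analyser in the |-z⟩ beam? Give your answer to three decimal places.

0.100

First analyser (S_x): P(|+x⟩) = |⟨+x|ψ⟩|² = 4/20.
After stage 1 the state is |+x⟩; P(|-z⟩) = |⟨-z|+x⟩|² = 1/2.
Joint probability = 4/20 × 1/2 = 0.100.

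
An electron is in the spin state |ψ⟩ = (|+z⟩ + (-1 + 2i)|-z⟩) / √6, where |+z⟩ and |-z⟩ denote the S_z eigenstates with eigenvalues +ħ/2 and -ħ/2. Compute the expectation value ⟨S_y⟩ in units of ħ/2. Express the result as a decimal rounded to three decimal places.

⟨σ_y⟩ = 2 Im(a* b)/(|a|²+|b|²) with a = 1, b = (-1 + 2i).
a* b = (-1 + 2i), so ⟨σ_y⟩ = 4/6.
⟨S_y⟩ = (ħ/2)·⟨σ_y⟩.

0.667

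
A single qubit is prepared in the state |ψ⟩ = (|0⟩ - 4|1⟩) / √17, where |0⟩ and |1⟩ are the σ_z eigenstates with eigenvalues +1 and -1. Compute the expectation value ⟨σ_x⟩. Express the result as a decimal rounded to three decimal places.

-0.471

⟨σ_x⟩ = 2 Re(a* b)/(|a|²+|b|²) with a = 1, b = -4.
a* b = -4, so ⟨σ_x⟩ = -8/17.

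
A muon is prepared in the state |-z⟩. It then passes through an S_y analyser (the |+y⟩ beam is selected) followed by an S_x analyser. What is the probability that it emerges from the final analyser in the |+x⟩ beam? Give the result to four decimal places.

First analyser (S_y): from |-z⟩, P(|+y⟩) = 1/2.
After stage 1 the state is |+y⟩; P(|+x⟩) = |⟨+x|+y⟩|² = 1/2.
Joint probability = 1/2 × 1/2 = 0.2500.

0.2500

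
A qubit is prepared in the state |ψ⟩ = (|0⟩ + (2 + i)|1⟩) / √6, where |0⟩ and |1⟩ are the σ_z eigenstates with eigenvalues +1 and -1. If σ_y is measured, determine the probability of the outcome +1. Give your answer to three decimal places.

|+y⟩ = (|0⟩ + i|1⟩)/√2, so ⟨+y|ψ⟩ = (2 - 2i) / (√2·√6).
P = |2 - 2i|² / 12 = 8/12.

0.667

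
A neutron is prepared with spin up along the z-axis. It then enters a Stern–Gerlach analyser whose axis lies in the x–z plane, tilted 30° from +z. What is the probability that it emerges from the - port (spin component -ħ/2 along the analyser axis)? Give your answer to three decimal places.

0.067

For spin-½, the probability of finding spin-up along an axis at angle θ to the initial spin direction is cos²(θ/2); spin-down is sin²(θ/2).
θ = 30°, so P = sin²(15°) ≈ 0.067.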